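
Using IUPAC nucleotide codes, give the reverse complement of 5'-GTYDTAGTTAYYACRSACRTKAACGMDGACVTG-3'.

Standard pairs A↔T, G↔C; ambiguity codes pair R↔Y, M↔K, S↔S, D↔H, V↔B. Complement (CARHATCAATRRTGYSTGYAMTTGCKHCTGBAC), then reverse for 5'→3'.

5'-CABGTCHKCGTTMAYGTSYGTRRTAACTAHRAC-3'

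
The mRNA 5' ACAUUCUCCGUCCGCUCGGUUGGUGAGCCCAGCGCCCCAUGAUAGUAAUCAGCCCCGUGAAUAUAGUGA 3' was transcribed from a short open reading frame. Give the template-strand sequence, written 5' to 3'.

Replace U with T to get the coding DNA strand: ACATTCTCCGTCCGCTCGGTTGGTGAGCCCAGCGCCCCATGATAGTAATCAGCCCCGTGAATATAGTGA. The template strand is its reverse complement (complement TGTAAGAGGCAGGCGAGCCAACCACTCGGGTCGCGGGGTACTATCATTAGTCGGGGCACTTATATCACT, then reverse).

5'-TCACTATATTCACGGGGCTGATTACTATCATGGGGCGCTGGGCTCACCAACCGAGCGGACGGAGAATGT-3'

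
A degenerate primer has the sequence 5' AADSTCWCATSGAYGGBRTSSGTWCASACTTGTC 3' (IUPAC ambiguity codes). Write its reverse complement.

5'-GACAAGTSTGWACSSAYVCCRTCSATGWGASHTT-3'

Standard pairs A↔T, G↔C; ambiguity codes pair R↔Y, W↔W, S↔S, B↔V, D↔H. Complement (TTHSAGWGTASCTRCCVYASSCAWGTSTGAACAG), then reverse for 5'→3'.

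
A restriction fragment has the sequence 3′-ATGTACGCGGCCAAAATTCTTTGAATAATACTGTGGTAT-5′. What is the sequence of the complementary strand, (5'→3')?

5'-TACATGCGCCGGTTTTAAGAAACTTATTATGACACCATA-3'

The strand is given 3'→5', so its complement runs 5'→3' in the same left-to-right order: pair each base A↔T, G↔C.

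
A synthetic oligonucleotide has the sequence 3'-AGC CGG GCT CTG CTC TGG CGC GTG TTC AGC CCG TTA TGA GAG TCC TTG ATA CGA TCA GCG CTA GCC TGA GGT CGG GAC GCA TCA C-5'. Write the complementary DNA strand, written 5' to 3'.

The strand is given 3'→5', so its complement runs 5'→3' in the same left-to-right order: pair each base A↔T, G↔C.

5'-TCGGCCCGAGACGAGACCGCGCACAAGTCGGGCAATACTCTCAGGAACTATGCTAGTCGCGATCGGACTCCAGCCCTGCGTAGTG-3'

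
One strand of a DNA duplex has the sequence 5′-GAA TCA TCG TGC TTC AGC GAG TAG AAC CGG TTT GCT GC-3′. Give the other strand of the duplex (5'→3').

5'-GCAGCAAACCGGTTCTACTCGCTGAAGCACGATGATTC-3'

The complement of GAATCATCGTGCTTCAGCGAGTAGAACCGGTTTGCTGC is CTTAGTAGCACGAAGTCGCTCATCTTGGCCAAACGACG (A↔T, G↔C). DNA strands are antiparallel, so the complementary strand runs 3'→5'; reversing gives the 5'→3' form.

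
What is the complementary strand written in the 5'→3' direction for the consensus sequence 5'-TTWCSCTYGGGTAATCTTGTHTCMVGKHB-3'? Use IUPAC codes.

Standard pairs A↔T, G↔C; ambiguity codes pair Y↔R, M↔K, W↔W, S↔S, B↔V, H↔D. Complement (AAWGSGARCCCATTAGAACADAGKBCMDV), then reverse for 5'→3'.

5'-VDMCBKGADACAAGATTACCCRAGSGWAA-3'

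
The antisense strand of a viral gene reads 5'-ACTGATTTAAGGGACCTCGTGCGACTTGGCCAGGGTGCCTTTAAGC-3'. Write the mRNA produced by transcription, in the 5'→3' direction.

5'-GCUUAAAGGCACCCUGGCCAAGUCGCACGAGGUCCCUUAAAUCAGU-3'

RNA polymerase reads the template 3'→5' and synthesizes mRNA 5'→3' by base-pairing (A→U, T→A, G↔C). The complement of the template is TGACTAAATTCCCTGGAGCACGCTGAACCGGTCCCACGGAAATTCG; antiparallel, so 5'→3' the coding strand is GCTTAAAGGCACCCTGGCCAAGTCGCACGAGGTCCCTTAAATCAGT. Replace T with U for the mRNA.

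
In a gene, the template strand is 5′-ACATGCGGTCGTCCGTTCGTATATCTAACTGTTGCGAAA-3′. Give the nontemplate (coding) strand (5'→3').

5'-TTTCGCAACAGTTAGATATACGAACGGACGACCGCATGT-3'

The coding strand is complementary and antiparallel to the template: take the complement (A↔T, G↔C) and reverse.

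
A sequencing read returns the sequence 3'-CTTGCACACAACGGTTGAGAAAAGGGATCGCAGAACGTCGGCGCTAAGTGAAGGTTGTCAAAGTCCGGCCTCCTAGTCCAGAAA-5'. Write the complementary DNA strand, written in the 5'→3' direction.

The strand is given 3'→5', so its complement runs 5'→3' in the same left-to-right order: pair each base A↔T, G↔C.

5'-GAACGTGTGTTGCCAACTCTTTTCCCTAGCGTCTTGCAGCCGCGATTCACTTCCAACAGTTTCAGGCCGGAGGATCAGGTCTTT-3'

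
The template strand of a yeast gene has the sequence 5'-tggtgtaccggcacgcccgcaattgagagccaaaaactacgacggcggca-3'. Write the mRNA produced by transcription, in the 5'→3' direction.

RNA polymerase reads the template 3'→5' and synthesizes mRNA 5'→3' by base-pairing (A→U, T→A, G↔C). The complement of the template is ACCACATGGCCGTGCGGGCGTTAACTCTCGGTTTTTGATGCTGCCGCCGT; antiparallel, so 5'→3' the coding strand is TGCCGCCGTCGTAGTTTTTGGCTCTCAATTGCGGGCGTGCCGGTACACCA. Replace T with U for the mRNA.

5'-UGCCGCCGUCGUAGUUUUUGGCUCUCAAUUGCGGGCGUGCCGGUACACCA-3'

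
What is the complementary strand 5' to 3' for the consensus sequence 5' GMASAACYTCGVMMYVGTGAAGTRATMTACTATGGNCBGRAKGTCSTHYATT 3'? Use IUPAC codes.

Standard pairs A↔T, G↔C; ambiguity codes pair R↔Y, M↔K, S↔S, B↔V, H↔D, N↔N. Complement (CKTSTTGRAGCBKKRBCACTTCAYTAKATGATACCNGVCYTMCAGSADRTAA), then reverse for 5'→3'.

5'-AATRDASGACMTYCVGNCCATAGTAKATYACTTCACBRKKBCGARGTTSTKC-3'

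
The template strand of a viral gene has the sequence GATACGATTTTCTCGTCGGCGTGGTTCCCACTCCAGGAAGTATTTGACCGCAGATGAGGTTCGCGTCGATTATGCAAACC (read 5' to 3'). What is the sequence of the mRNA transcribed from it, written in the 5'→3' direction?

5'-GGUUUGCAUAAUCGACGCGAACCUCAUCUGCGGUCAAAUACUUCCUGGAGUGGGAACCACGCCGACGAGAAAAUCGUAUC-3'

The mRNA has the sequence of the coding strand (reverse complement of the template) with T→U. Reverse complement of GATACGATTTTCTCGTCGGCGTGGTTCCCACTCCAGGAAGTATTTGACCGCAGATGAGGTTCGCGTCGATTATGCAAACC is GGTTTGCATAATCGACGCGAACCTCATCTGCGGTCAAATACTTCCTGGAGTGGGAACCACGCCGACGAGAAAATCGTATC; then T→U.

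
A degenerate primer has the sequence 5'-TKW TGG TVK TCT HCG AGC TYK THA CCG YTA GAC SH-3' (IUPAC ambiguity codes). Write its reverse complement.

Standard pairs A↔T, G↔C; ambiguity codes pair Y↔R, K↔M, W↔W, S↔S, H↔D, V↔B. Complement (AMWACCABMAGADGCTCGARMADTGGCRATCTGSD), then reverse for 5'→3'.

5'-DSGTCTARCGGTDAMRAGCTCGDAGAMBACCAWMA-3'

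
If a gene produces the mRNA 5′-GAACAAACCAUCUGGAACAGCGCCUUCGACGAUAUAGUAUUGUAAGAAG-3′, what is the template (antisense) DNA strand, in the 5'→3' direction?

5′-CTTCTTACAATACTATATCGTCGAAGGCGCTGTTCCAGATGGTTTGTTC-3′

Replace U with T to get the coding DNA strand: GAACAAACCATCTGGAACAGCGCCTTCGACGATATAGTATTGTAAGAAG. The template strand is its reverse complement (complement CTTGTTTGGTAGACCTTGTCGCGGAAGCTGCTATATCATAACATTCTTC, then reverse).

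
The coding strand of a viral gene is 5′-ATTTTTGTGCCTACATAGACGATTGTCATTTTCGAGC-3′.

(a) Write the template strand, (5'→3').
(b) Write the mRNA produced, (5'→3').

(a) The template strand is the reverse complement of the coding strand: complement TAAAAACACGGATGTATCTGCTAACAGTAAAAGCTCG, then reverse.
(b) mRNA matches the coding strand with T→U.

(a) 5'-GCTCGAAAATGACAATCGTCTATGTAGGCACAAAAAT-3'
(b) 5′-AUUUUUGUGCCUACAUAGACGAUUGUCAUUUUCGAGC-3′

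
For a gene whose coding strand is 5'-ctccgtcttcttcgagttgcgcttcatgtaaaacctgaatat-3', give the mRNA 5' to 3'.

mRNA has the coding-strand sequence with U in place of T.

5'-CUCCGUCUUCUUCGAGUUGCGCUUCAUGUAAAACCUGAAUAU-3'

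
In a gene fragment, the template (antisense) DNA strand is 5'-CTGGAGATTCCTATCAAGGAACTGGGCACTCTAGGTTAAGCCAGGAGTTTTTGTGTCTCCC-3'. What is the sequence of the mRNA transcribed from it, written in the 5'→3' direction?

The mRNA has the sequence of the coding strand (reverse complement of the template) with T→U. Reverse complement of CTGGAGATTCCTATCAAGGAACTGGGCACTCTAGGTTAAGCCAGGAGTTTTTGTGTCTCCC is GGGAGACACAAAAACTCCTGGCTTAACCTAGAGTGCCCAGTTCCTTGATAGGAATCTCCAG; then T→U.

5′-GGGAGACACAAAAACUCCUGGCUUAACCUAGAGUGCCCAGUUCCUUGAUAGGAAUCUCCAG-3′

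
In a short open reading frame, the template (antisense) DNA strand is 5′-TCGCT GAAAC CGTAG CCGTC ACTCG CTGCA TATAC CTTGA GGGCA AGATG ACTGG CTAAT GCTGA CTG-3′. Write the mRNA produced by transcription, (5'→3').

5'-CAGUCAGCAUUAGCCAGUCAUCUUGCCCUCAAGGUAUAUGCAGCGAGUGACGGCUACGGUUUCAGCGA-3'

RNA polymerase reads the template 3'→5' and synthesizes mRNA 5'→3' by base-pairing (A→U, T→A, G↔C). The complement of the template is AGCGACTTTGGCATCGGCAGTGAGCGACGTATATGGAACTCCCGTTCTACTGACCGATTACGACTGAC; antiparallel, so 5'→3' the coding strand is CAGTCAGCATTAGCCAGTCATCTTGCCCTCAAGGTATATGCAGCGAGTGACGGCTACGGTTTCAGCGA. Replace T with U for the mRNA.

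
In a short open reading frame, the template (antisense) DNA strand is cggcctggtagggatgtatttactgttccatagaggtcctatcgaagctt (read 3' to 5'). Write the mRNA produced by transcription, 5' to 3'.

5'-GCCGGACCAUCCCUACAUAAAUGACAAGGUAUCUCCAGGAUAGCUUCGAA-3'

Reading the template 3'→5' as shown, RNA polymerase pairs each base (A→U, T→A, G↔C) to build mRNA 5'→3' directly.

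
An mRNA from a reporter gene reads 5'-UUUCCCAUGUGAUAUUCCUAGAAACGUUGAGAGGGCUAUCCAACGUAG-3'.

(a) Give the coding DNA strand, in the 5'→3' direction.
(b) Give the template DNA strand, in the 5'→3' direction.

(a) 5'-TTTCCCATGTGATATTCCTAGAAACGTTGAGAGGGCTATCCAACGTAG-3'
(b) 5'-CTACGTTGGATAGCCCTCTCAACGTTTCTAGGAATATCACATGGGAAA-3'

(a) The coding strand matches the mRNA with U→T.
(b) The template strand is the reverse complement of the coding strand.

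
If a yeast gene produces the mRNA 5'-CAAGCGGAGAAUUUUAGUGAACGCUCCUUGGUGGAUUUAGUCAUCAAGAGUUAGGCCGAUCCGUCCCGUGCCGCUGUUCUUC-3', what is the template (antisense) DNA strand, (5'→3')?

5'-GAAGAACAGCGGCACGGGACGGATCGGCCTAACTCTTGATGACTAAATCCACCAAGGAGCGTTCACTAAAATTCTCCGCTTG-3'

Replace U with T to get the coding DNA strand: CAAGCGGAGAATTTTAGTGAACGCTCCTTGGTGGATTTAGTCATCAAGAGTTAGGCCGATCCGTCCCGTGCCGCTGTTCTTC. The template strand is its reverse complement (complement GTTCGCCTCTTAAAATCACTTGCGAGGAACCACCTAAATCAGTAGTTCTCAATCCGGCTAGGCAGGGCACGGCGACAAGAAG, then reverse).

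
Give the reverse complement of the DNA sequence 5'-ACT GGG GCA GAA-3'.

5'-TTCTGCCCCAGT-3'

Reading the sequence 3'→5' and pairing each base (A↔T, G↔C) gives the reverse complement directly.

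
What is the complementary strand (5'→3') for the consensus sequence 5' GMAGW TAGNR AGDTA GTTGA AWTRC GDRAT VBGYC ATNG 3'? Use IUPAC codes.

5'-CNATGRCVBATYHCGYAWTTCAACTAHCTYNCTAWCTKC-3'

Standard pairs A↔T, G↔C; ambiguity codes pair R↔Y, M↔K, W↔W, B↔V, D↔H, N↔N. Complement (CKTCWATCNYTCHATCAACTTWAYGCHYTABVCRGTANC), then reverse for 5'→3'.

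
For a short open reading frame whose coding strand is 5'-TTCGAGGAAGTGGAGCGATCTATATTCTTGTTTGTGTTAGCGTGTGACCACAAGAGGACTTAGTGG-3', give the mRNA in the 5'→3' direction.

5'-UUCGAGGAAGUGGAGCGAUCUAUAUUCUUGUUUGUGUUAGCGUGUGACCACAAGAGGACUUAGUGG-3'

mRNA has the coding-strand sequence with U in place of T.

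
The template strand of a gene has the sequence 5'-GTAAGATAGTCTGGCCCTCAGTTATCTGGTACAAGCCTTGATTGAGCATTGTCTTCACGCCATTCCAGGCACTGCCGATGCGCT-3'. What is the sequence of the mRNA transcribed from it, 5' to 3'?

5′-AGCGCAUCGGCAGUGCCUGGAAUGGCGUGAAGACAAUGCUCAAUCAAGGCUUGUACCAGAUAACUGAGGGCCAGACUAUCUUAC-3′

RNA polymerase reads the template 3'→5' and synthesizes mRNA 5'→3' by base-pairing (A→U, T→A, G↔C). The complement of the template is CATTCTATCAGACCGGGAGTCAATAGACCATGTTCGGAACTAACTCGTAACAGAAGTGCGGTAAGGTCCGTGACGGCTACGCGA; antiparallel, so 5'→3' the coding strand is AGCGCATCGGCAGTGCCTGGAATGGCGTGAAGACAATGCTCAATCAAGGCTTGTACCAGATAACTGAGGGCCAGACTATCTTAC. Replace T with U for the mRNA.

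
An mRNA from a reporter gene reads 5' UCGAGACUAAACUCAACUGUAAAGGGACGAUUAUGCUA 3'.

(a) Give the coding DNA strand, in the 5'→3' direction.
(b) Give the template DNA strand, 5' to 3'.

(a) The coding strand matches the mRNA with U→T.
(b) The template strand is the reverse complement of the coding strand.

(a) 5'-TCGAGACTAAACTCAACTGTAAAGGGACGATTATGCTA-3'
(b) 5'-TAGCATAATCGTCCCTTTACAGTTGAGTTTAGTCTCGA-3'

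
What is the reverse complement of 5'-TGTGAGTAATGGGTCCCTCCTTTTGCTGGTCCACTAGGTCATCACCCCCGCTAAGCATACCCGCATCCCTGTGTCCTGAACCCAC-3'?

5'-GTGGGTTCAGGACACAGGGATGCGGGTATGCTTAGCGGGGGTGATGACCTAGTGGACCAGCAAAAGGAGGGACCCATTACTCACA-3'

Reading the sequence 3'→5' and pairing each base (A↔T, G↔C) gives the reverse complement directly.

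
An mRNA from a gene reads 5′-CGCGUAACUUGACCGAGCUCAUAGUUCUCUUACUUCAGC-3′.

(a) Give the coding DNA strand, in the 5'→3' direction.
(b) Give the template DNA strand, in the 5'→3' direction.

(a) The coding strand matches the mRNA with U→T.
(b) The template strand is the reverse complement of the coding strand.

(a) 5'-CGCGTAACTTGACCGAGCTCATAGTTCTCTTACTTCAGC-3'
(b) 5'-GCTGAAGTAAGAGAACTATGAGCTCGGTCAAGTTACGCG-3'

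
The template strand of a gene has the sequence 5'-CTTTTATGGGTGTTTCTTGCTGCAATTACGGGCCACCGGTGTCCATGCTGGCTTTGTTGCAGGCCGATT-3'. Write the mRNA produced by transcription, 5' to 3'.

RNA polymerase reads the template 3'→5' and synthesizes mRNA 5'→3' by base-pairing (A→U, T→A, G↔C). The complement of the template is GAAAATACCCACAAAGAACGACGTTAATGCCCGGTGGCCACAGGTACGACCGAAACAACGTCCGGCTAA; antiparallel, so 5'→3' the coding strand is AATCGGCCTGCAACAAAGCCAGCATGGACACCGGTGGCCCGTAATTGCAGCAAGAAACACCCATAAAAG. Replace T with U for the mRNA.

5'-AAUCGGCCUGCAACAAAGCCAGCAUGGACACCGGUGGCCCGUAAUUGCAGCAAGAAACACCCAUAAAAG-3'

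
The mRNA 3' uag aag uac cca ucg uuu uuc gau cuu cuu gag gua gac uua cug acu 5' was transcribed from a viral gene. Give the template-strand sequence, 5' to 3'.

5'-ATCTTCATGGGTAGCAAAAAGCTAGAAGAACTCCATCTGAATGACTGA-3'

Written 5'→3' the mRNA is UCAGUCAUUCAGAUGGAGUUCUUCUAGCUUUUUGCUACCCAUGAAGAU, so the coding DNA strand is TCAGTCATTCAGATGGAGTTCTTCTAGCTTTTTGCTACCCATGAAGAT. The template is its reverse complement.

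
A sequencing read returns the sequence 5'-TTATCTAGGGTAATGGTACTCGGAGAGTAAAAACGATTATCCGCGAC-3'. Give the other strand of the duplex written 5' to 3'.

5'-GTCGCGGATAATCGTTTTTACTCTCCGAGTACCATTACCCTAGATAA-3'

Pairing A↔T and G↔C gives AATAGATCCCATTACCATGAGCCTCTCATTTTTGCTAATAGGCGCTG, running 3'→5'. Reverse for the 5'→3' convention.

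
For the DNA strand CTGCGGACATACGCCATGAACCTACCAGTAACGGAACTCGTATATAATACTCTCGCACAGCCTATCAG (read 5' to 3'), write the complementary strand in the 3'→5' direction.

3'-GACGCCTGTATGCGGTACTTGGATGGTCATTGCCTTGAGCATATATTATGAGAGCGTGTCGGATAGTC-5'

Base-pairing A↔T, G↔C gives the complement. The complementary strand is antiparallel, so paired with a 5'→3' strand it runs 3'→5'.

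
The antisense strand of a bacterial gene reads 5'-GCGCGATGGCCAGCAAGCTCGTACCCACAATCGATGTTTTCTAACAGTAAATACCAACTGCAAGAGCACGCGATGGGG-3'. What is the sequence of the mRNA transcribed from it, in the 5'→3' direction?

The mRNA has the sequence of the coding strand (reverse complement of the template) with T→U. Reverse complement of GCGCGATGGCCAGCAAGCTCGTACCCACAATCGATGTTTTCTAACAGTAAATACCAACTGCAAGAGCACGCGATGGGG is CCCCATCGCGTGCTCTTGCAGTTGGTATTTACTGTTAGAAAACATCGATTGTGGGTACGAGCTTGCTGGCCATCGCGC; then T→U.

5'-CCCCAUCGCGUGCUCUUGCAGUUGGUAUUUACUGUUAGAAAACAUCGAUUGUGGGUACGAGCUUGCUGGCCAUCGCGC-3'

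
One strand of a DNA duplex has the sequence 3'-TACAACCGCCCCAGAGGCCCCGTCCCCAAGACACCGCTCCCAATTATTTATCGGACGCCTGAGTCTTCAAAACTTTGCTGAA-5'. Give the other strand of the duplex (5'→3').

5'-ATGTTGGCGGGGTCTCCGGGGCAGGGGTTCTGTGGCGAGGGTTAATAAATAGCCTGCGGACTCAGAAGTTTTGAAACGACTT-3'

The strand is given 3'→5', so its complement runs 5'→3' in the same left-to-right order: pair each base A↔T, G↔C.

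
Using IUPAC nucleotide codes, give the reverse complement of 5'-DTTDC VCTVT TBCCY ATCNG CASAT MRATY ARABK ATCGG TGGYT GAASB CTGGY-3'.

5′-RCCAGVSTTCARCCACCGATMVTYTRATYKATSTGCNGATRGGVAABAGBGHAAH-3′

Standard pairs A↔T, G↔C; ambiguity codes pair R↔Y, M↔K, S↔S, B↔V, D↔H, N↔N. Complement (HAAHGBGABAAVGGRTAGNCGTSTAKYTARTYTVMTAGCCACCRACTTSVGACCR), then reverse for 5'→3'.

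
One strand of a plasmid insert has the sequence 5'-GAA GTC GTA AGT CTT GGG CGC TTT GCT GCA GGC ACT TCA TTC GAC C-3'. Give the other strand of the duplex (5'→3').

5'-GGTCGAATGAAGTGCCTGCAGCAAAGCGCCCAAGACTTACGACTTC-3'

The complement of GAAGTCGTAAGTCTTGGGCGCTTTGCTGCAGGCACTTCATTCGACC is CTTCAGCATTCAGAACCCGCGAAACGACGTCCGTGAAGTAAGCTGG (A↔T, G↔C). DNA strands are antiparallel, so the complementary strand runs 3'→5'; reversing gives the 5'→3' form.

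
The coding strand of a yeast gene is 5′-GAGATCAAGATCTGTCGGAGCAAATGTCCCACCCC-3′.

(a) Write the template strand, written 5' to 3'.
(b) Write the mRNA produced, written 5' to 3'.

(a) The template strand is the reverse complement of the coding strand: complement CTCTAGTTCTAGACAGCCTCGTTTACAGGGTGGGG, then reverse.
(b) mRNA matches the coding strand with T→U.

(a) 5′-GGGGTGGGACATTTGCTCCGACAGATCTTGATCTC-3′
(b) 5'-GAGAUCAAGAUCUGUCGGAGCAAAUGUCCCACCCC-3'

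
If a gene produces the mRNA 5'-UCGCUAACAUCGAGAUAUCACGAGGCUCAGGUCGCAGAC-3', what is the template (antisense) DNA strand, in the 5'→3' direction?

5'-GTCTGCGACCTGAGCCTCGTGATATCTCGATGTTAGCGA-3'

Replace U with T to get the coding DNA strand: TCGCTAACATCGAGATATCACGAGGCTCAGGTCGCAGAC. The template strand is its reverse complement (complement AGCGATTGTAGCTCTATAGTGCTCCGAGTCCAGCGTCTG, then reverse).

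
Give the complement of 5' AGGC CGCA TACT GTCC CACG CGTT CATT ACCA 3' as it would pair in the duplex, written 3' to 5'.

3′-TCCGGCGTATGACAGGGTGCGCAAGTAATGGT-5′

Base-pairing A↔T, G↔C gives the complement. The complementary strand is antiparallel, so paired with a 5'→3' strand it runs 3'→5'.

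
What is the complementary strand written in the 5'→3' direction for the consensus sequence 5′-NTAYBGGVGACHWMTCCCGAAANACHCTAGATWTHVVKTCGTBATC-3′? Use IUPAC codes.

5′-GATVACGAMBBDAWATCTAGDGTNTTTCGGGAKWDGTCBCCVRTAN-3′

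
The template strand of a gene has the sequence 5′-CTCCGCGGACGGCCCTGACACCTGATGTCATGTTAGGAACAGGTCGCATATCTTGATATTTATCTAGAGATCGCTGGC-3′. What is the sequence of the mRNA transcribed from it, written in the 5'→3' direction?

5'-GCCAGCGAUCUCUAGAUAAAUAUCAAGAUAUGCGACCUGUUCCUAACAUGACAUCAGGUGUCAGGGCCGUCCGCGGAG-3'

The mRNA has the sequence of the coding strand (reverse complement of the template) with T→U. Reverse complement of CTCCGCGGACGGCCCTGACACCTGATGTCATGTTAGGAACAGGTCGCATATCTTGATATTTATCTAGAGATCGCTGGC is GCCAGCGATCTCTAGATAAATATCAAGATATGCGACCTGTTCCTAACATGACATCAGGTGTCAGGGCCGTCCGCGGAG; then T→U.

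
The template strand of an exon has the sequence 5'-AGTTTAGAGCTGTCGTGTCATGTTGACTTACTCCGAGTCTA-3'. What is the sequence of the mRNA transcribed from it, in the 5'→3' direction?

5'-UAGACUCGGAGUAAGUCAACAUGACACGACAGCUCUAAACU-3'

RNA polymerase reads the template 3'→5' and synthesizes mRNA 5'→3' by base-pairing (A→U, T→A, G↔C). The complement of the template is TCAAATCTCGACAGCACAGTACAACTGAATGAGGCTCAGAT; antiparallel, so 5'→3' the coding strand is TAGACTCGGAGTAAGTCAACATGACACGACAGCTCTAAACT. Replace T with U for the mRNA.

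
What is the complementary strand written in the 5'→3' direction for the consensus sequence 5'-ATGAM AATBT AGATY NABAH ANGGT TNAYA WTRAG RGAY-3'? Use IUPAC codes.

5'-RTCYCTYAWTRTNAACCNTDTVTNRATCTAVATTKTCAT-3'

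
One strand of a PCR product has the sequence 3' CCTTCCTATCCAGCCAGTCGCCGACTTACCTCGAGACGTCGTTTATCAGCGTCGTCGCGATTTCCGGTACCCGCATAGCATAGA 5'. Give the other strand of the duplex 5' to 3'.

5'-GGAAGGATAGGTCGGTCAGCGGCTGAATGGAGCTCTGCAGCAAATAGTCGCAGCAGCGCTAAAGGCCATGGGCGTATCGTATCT-3'

The strand is given 3'→5', so its complement runs 5'→3' in the same left-to-right order: pair each base A↔T, G↔C.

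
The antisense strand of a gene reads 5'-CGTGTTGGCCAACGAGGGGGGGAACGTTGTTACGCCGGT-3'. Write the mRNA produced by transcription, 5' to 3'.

5'-ACCGGCGUAACAACGUUCCCCCCCUCGUUGGCCAACACG-3'

The mRNA has the sequence of the coding strand (reverse complement of the template) with T→U. Reverse complement of CGTGTTGGCCAACGAGGGGGGGAACGTTGTTACGCCGGT is ACCGGCGTAACAACGTTCCCCCCCTCGTTGGCCAACACG; then T→U.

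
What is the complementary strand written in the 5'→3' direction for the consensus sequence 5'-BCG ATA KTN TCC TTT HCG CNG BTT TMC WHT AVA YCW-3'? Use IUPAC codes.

Standard pairs A↔T, G↔C; ambiguity codes pair Y↔R, M↔K, W↔W, B↔V, H↔D, N↔N. Complement (VGCTATMANAGGAAADGCGNCVAAAKGWDATBTRGW), then reverse for 5'→3'.

5′-WGRTBTADWGKAAAVCNGCGDAAAGGANAMTATCGV-3′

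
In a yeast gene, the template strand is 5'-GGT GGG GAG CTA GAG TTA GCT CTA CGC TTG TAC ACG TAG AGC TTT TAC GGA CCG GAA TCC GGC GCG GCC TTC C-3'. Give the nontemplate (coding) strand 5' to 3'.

The coding strand is complementary and antiparallel to the template: take the complement (A↔T, G↔C) and reverse.

5'-GGAAGGCCGCGCCGGATTCCGGTCCGTAAAAGCTCTACGTGTACAAGCGTAGAGCTAACTCTAGCTCCCCACC-3'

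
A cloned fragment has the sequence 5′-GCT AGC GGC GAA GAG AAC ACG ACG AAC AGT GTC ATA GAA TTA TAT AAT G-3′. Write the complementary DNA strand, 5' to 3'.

5'-CATTATATAATTCTATGACACTGTTCGTCGTGTTCTCTTCGCCGCTAGC-3'

Pairing A↔T and G↔C gives CGATCGCCGCTTCTCTTGTGCTGCTTGTCACAGTATCTTAATATATTAC, running 3'→5'. Reverse for the 5'→3' convention.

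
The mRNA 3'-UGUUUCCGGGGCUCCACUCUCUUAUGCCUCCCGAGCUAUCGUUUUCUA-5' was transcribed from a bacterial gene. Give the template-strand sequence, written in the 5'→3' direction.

Written 5'→3' the mRNA is AUCUUUUGCUAUCGAGCCCUCCGUAUUCUCUCACCUCGGGGCCUUUGU, so the coding DNA strand is ATCTTTTGCTATCGAGCCCTCCGTATTCTCTCACCTCGGGGCCTTTGT. The template is its reverse complement.

5'-ACAAAGGCCCCGAGGTGAGAGAATACGGAGGGCTCGATAGCAAAAGAT-3'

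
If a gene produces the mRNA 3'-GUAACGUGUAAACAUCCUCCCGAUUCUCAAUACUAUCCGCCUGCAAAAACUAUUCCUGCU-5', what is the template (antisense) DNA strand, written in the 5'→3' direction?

5′-CATTGCACATTTGTAGGAGGGCTAAGAGTTATGATAGGCGGACGTTTTTGATAAGGACGA-3′

Written 5'→3' the mRNA is UCGUCCUUAUCAAAAACGUCCGCCUAUCAUAACUCUUAGCCCUCCUACAAAUGUGCAAUG, so the coding DNA strand is TCGTCCTTATCAAAAACGTCCGCCTATCATAACTCTTAGCCCTCCTACAAATGTGCAATG. The template is its reverse complement.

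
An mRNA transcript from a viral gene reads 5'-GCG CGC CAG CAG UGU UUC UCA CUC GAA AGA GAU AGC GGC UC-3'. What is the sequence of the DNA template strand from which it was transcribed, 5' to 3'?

Replace U with T to get the coding DNA strand: GCGCGCCAGCAGTGTTTCTCACTCGAAAGAGATAGCGGCTC. The template strand is its reverse complement (complement CGCGCGGTCGTCACAAAGAGTGAGCTTTCTCTATCGCCGAG, then reverse).

5'-GAGCCGCTATCTCTTTCGAGTGAGAAACACTGCTGGCGCGC-3'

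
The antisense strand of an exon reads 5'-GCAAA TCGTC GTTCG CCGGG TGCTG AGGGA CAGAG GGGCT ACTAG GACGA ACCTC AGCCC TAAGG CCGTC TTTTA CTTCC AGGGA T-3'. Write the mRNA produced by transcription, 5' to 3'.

5'-AUCCCUGGAAGUAAAAGACGGCCUUAGGGCUGAGGUUCGUCCUAGUAGCCCCUCUGUCCCUCAGCACCCGGCGAACGACGAUUUGC-3'

RNA polymerase reads the template 3'→5' and synthesizes mRNA 5'→3' by base-pairing (A→U, T→A, G↔C). The complement of the template is CGTTTAGCAGCAAGCGGCCCACGACTCCCTGTCTCCCCGATGATCCTGCTTGGAGTCGGGATTCCGGCAGAAAATGAAGGTCCCTA; antiparallel, so 5'→3' the coding strand is ATCCCTGGAAGTAAAAGACGGCCTTAGGGCTGAGGTTCGTCCTAGTAGCCCCTCTGTCCCTCAGCACCCGGCGAACGACGATTTGC. Replace T with U for the mRNA.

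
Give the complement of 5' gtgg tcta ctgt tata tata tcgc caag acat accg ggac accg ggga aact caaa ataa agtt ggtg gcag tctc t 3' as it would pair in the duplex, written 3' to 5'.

Base-pairing A↔T, G↔C gives the complement. The complementary strand is antiparallel, so paired with a 5'→3' strand it runs 3'→5'.

3'-CACCAGATGACAATATATATAGCGGTTCTGTATGGCCCTGTGGCCCCTTTGAGTTTTATTTCAACCACCGTCAGAGA-5'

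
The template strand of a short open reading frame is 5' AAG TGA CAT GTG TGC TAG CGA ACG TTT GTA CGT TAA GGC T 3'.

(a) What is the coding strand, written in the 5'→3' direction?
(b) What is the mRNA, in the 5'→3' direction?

(a) 5'-AGCCTTAACGTACAAACGTTCGCTAGCACACATGTCACTT-3'
(b) 5'-AGCCUUAACGUACAAACGUUCGCUAGCACACAUGUCACUU-3'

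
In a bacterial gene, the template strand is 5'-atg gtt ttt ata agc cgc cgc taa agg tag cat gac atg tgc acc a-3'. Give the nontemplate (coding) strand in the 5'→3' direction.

The coding strand is complementary and antiparallel to the template: take the complement (A↔T, G↔C) and reverse.

5'-TGGTGCACATGTCATGCTACCTTTAGCGGCGGCTTATAAAAACCAT-3'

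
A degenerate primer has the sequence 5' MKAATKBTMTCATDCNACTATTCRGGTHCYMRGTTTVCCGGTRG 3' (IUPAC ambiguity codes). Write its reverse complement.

5'-CYACCGGBAAACYKRGDACCYGAATAGTNGHATGAKAVMATTMK-3'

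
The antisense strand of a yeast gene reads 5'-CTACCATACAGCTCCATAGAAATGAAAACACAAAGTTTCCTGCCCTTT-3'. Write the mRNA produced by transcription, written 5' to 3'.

The mRNA has the sequence of the coding strand (reverse complement of the template) with T→U. Reverse complement of CTACCATACAGCTCCATAGAAATGAAAACACAAAGTTTCCTGCCCTTT is AAAGGGCAGGAAACTTTGTGTTTTCATTTCTATGGAGCTGTATGGTAG; then T→U.

5'-AAAGGGCAGGAAACUUUGUGUUUUCAUUUCUAUGGAGCUGUAUGGUAG-3'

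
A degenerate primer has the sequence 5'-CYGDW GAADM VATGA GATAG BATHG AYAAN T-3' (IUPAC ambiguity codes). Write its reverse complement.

5'-ANTTRTCDATVCTATCTCATBKHTTCWHCRG-3'

Standard pairs A↔T, G↔C; ambiguity codes pair Y↔R, M↔K, W↔W, B↔V, D↔H, N↔N. Complement (GRCHWCTTHKBTACTCTATCVTADCTRTTNA), then reverse for 5'→3'.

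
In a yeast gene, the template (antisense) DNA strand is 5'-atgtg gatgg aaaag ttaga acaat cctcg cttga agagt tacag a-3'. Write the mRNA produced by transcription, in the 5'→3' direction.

The mRNA has the sequence of the coding strand (reverse complement of the template) with T→U. Reverse complement of ATGTGGATGGAAAAGTTAGAACAATCCTCGCTTGAAGAGTTACAGA is TCTGTAACTCTTCAAGCGAGGATTGTTCTAACTTTTCCATCCACAT; then T→U.

5'-UCUGUAACUCUUCAAGCGAGGAUUGUUCUAACUUUUCCAUCCACAU-3'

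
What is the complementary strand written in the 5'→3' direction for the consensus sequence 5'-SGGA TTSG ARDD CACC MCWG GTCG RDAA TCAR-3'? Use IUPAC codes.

Standard pairs A↔T, G↔C; ambiguity codes pair R↔Y, M↔K, W↔W, S↔S, D↔H. Complement (SCCTAASCTYHHGTGGKGWCCAGCYHTTAGTY), then reverse for 5'→3'.

5'-YTGATTHYCGACCWGKGGTGHHYTCSAATCCS-3'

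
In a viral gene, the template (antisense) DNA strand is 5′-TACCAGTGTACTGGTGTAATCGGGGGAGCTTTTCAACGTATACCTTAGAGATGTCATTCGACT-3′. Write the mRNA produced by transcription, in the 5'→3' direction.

RNA polymerase reads the template 3'→5' and synthesizes mRNA 5'→3' by base-pairing (A→U, T→A, G↔C). The complement of the template is ATGGTCACATGACCACATTAGCCCCCTCGAAAAGTTGCATATGGAATCTCTACAGTAAGCTGA; antiparallel, so 5'→3' the coding strand is AGTCGAATGACATCTCTAAGGTATACGTTGAAAAGCTCCCCCGATTACACCAGTACACTGGTA. Replace T with U for the mRNA.

5'-AGUCGAAUGACAUCUCUAAGGUAUACGUUGAAAAGCUCCCCCGAUUACACCAGUACACUGGUA-3'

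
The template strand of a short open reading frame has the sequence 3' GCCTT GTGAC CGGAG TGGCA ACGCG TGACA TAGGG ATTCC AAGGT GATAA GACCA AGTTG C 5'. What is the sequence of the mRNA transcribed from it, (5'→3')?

Reading the template 3'→5' as shown, RNA polymerase pairs each base (A→U, T→A, G↔C) to build mRNA 5'→3' directly.

5′-CGGAACACUGGCCUCACCGUUGCGCACUGUAUCCCUAAGGUUCCACUAUUCUGGUUCAACG-3′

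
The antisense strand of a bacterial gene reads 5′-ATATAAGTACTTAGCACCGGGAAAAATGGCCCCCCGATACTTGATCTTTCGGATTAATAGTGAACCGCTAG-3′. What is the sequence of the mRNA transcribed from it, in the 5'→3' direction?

5'-CUAGCGGUUCACUAUUAAUCCGAAAGAUCAAGUAUCGGGGGGCCAUUUUUCCCGGUGCUAAGUACUUAUAU-3'

RNA polymerase reads the template 3'→5' and synthesizes mRNA 5'→3' by base-pairing (A→U, T→A, G↔C). The complement of the template is TATATTCATGAATCGTGGCCCTTTTTACCGGGGGGCTATGAACTAGAAAGCCTAATTATCACTTGGCGATC; antiparallel, so 5'→3' the coding strand is CTAGCGGTTCACTATTAATCCGAAAGATCAAGTATCGGGGGGCCATTTTTCCCGGTGCTAAGTACTTATAT. Replace T with U for the mRNA.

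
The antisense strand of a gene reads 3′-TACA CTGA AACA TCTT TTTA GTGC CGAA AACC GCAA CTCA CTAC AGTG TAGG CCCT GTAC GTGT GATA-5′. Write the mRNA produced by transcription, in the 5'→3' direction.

Reading the template 3'→5' as shown, RNA polymerase pairs each base (A→U, T→A, G↔C) to build mRNA 5'→3' directly.

5'-AUGUGACUUUGUAGAAAAAUCACGGCUUUUGGCGUUGAGUGAUGUCACAUCCGGGACAUGCACACUAU-3'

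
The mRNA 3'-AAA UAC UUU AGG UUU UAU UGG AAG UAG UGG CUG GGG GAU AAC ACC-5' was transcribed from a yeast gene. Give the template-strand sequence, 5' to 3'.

Written 5'→3' the mRNA is CCACAAUAGGGGGUCGGUGAUGAAGGUUAUUUUGGAUUUCAUAAA, so the coding DNA strand is CCACAATAGGGGGTCGGTGATGAAGGTTATTTTGGATTTCATAAA. The template is its reverse complement.

5′-TTTATGAAATCCAAAATAACCTTCATCACCGACCCCCTATTGTGG-3′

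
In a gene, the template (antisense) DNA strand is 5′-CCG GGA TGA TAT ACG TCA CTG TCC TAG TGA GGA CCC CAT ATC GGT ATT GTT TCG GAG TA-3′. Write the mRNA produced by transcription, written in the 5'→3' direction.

5′-UACUCCGAAACAAUACCGAUAUGGGGUCCUCACUAGGACAGUGACGUAUAUCAUCCCGG-3′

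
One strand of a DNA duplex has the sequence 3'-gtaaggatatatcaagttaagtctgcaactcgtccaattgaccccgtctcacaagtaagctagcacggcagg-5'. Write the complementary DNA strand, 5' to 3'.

5′-CATTCCTATATAGTTCAATTCAGACGTTGAGCAGGTTAACTGGGGCAGAGTGTTCATTCGATCGTGCCGTCC-3′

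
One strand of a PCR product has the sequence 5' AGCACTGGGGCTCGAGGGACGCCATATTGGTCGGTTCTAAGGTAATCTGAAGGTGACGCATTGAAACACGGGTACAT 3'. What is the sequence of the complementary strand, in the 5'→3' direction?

5'-ATGTACCCGTGTTTCAATGCGTCACCTTCAGATTACCTTAGAACCGACCAATATGGCGTCCCTCGAGCCCCAGTGCT-3'

The complement of AGCACTGGGGCTCGAGGGACGCCATATTGGTCGGTTCTAAGGTAATCTGAAGGTGACGCATTGAAACACGGGTACAT is TCGTGACCCCGAGCTCCCTGCGGTATAACCAGCCAAGATTCCATTAGACTTCCACTGCGTAACTTTGTGCCCATGTA (A↔T, G↔C). DNA strands are antiparallel, so the complementary strand runs 3'→5'; reversing gives the 5'→3' form.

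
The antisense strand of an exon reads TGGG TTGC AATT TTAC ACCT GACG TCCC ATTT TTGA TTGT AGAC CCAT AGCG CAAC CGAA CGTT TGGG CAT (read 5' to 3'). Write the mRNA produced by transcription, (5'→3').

RNA polymerase reads the template 3'→5' and synthesizes mRNA 5'→3' by base-pairing (A→U, T→A, G↔C). The complement of the template is ACCCAACGTTAAAATGTGGACTGCAGGGTAAAAACTAACATCTGGGTATCGCGTTGGCTTGCAAACCCGTA; antiparallel, so 5'→3' the coding strand is ATGCCCAAACGTTCGGTTGCGCTATGGGTCTACAATCAAAAATGGGACGTCAGGTGTAAAATTGCAACCCA. Replace T with U for the mRNA.

5'-AUGCCCAAACGUUCGGUUGCGCUAUGGGUCUACAAUCAAAAAUGGGACGUCAGGUGUAAAAUUGCAACCCA-3'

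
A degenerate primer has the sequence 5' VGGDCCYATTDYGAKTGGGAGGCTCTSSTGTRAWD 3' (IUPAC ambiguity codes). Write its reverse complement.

Standard pairs A↔T, G↔C; ambiguity codes pair R↔Y, K↔M, W↔W, S↔S, D↔H, V↔B. Complement (BCCHGGRTAAHRCTMACCCTCCGAGASSACAYTWH), then reverse for 5'→3'.

5'-HWTYACASSAGAGCCTCCCAMTCRHAATRGGHCCB-3'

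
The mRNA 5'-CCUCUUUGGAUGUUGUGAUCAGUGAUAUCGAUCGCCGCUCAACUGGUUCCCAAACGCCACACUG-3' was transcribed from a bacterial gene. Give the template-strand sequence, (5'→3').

Replace U with T to get the coding DNA strand: CCTCTTTGGATGTTGTGATCAGTGATATCGATCGCCGCTCAACTGGTTCCCAAACGCCACACTG. The template strand is its reverse complement (complement GGAGAAACCTACAACACTAGTCACTATAGCTAGCGGCGAGTTGACCAAGGGTTTGCGGTGTGAC, then reverse).

5′-CAGTGTGGCGTTTGGGAACCAGTTGAGCGGCGATCGATATCACTGATCACAACATCCAAAGAGG-3′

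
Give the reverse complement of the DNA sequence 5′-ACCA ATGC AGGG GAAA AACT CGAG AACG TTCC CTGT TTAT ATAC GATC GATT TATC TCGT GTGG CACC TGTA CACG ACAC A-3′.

Complement each base (A↔T, G↔C): TGGTTACGTCCCCTTTTTGAGCTCTTGCAAGGGACAAATATATGCTAGCTAAATAGAGCACACCGTGGACATGTGCTGTGT. Then reverse.

5'-TGTGTCGTGTACAGGTGCCACACGAGATAAATCGATCGTATATAAACAGGGAACGTTCTCGAGTTTTTCCCCTGCATTGGT-3'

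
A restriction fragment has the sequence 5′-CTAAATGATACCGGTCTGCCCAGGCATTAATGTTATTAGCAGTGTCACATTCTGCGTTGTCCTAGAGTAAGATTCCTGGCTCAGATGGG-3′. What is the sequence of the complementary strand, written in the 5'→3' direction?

5'-CCCATCTGAGCCAGGAATCTTACTCTAGGACAACGCAGAATGTGACACTGCTAATAACATTAATGCCTGGGCAGACCGGTATCATTTAG-3'

The complement of CTAAATGATACCGGTCTGCCCAGGCATTAATGTTATTAGCAGTGTCACATTCTGCGTTGTCCTAGAGTAAGATTCCTGGCTCAGATGGG is GATTTACTATGGCCAGACGGGTCCGTAATTACAATAATCGTCACAGTGTAAGACGCAACAGGATCTCATTCTAAGGACCGAGTCTACCC (A↔T, G↔C). DNA strands are antiparallel, so the complementary strand runs 3'→5'; reversing gives the 5'→3' form.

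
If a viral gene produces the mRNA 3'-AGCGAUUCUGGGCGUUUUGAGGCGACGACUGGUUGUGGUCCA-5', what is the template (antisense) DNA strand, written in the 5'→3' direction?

Written 5'→3' the mRNA is ACCUGGUGUUGGUCAGCAGCGGAGUUUUGCGGGUCUUAGCGA, so the coding DNA strand is ACCTGGTGTTGGTCAGCAGCGGAGTTTTGCGGGTCTTAGCGA. The template is its reverse complement.

5′-TCGCTAAGACCCGCAAAACTCCGCTGCTGACCAACACCAGGT-3′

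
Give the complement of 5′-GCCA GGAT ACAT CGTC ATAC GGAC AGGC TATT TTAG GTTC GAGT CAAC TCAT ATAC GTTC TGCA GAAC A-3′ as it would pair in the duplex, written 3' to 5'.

Base-pairing A↔T, G↔C gives the complement. The complementary strand is antiparallel, so paired with a 5'→3' strand it runs 3'→5'.

3′-CGGTCCTATGTAGCAGTATGCCTGTCCGATAAAATCCAAGCTCAGTTGAGTATATGCAAGACGTCTTGT-5′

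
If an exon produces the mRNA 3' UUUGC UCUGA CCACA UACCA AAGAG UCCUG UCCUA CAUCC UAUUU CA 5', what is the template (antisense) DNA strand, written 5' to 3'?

5'-AAACGAGACTGGTGTATGGTTTCTCAGGACAGGATGTAGGATAAAGT-3'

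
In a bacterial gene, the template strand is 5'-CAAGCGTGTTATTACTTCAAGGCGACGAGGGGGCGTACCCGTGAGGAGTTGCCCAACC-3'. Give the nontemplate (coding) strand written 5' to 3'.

5'-GGTTGGGCAACTCCTCACGGGTACGCCCCCTCGTCGCCTTGAAGTAATAACACGCTTG-3'

The coding strand is complementary and antiparallel to the template: take the complement (A↔T, G↔C) and reverse.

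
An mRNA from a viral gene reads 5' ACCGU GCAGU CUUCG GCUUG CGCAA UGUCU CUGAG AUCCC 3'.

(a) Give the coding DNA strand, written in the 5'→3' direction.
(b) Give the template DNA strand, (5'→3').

(a) The coding strand matches the mRNA with U→T.
(b) The template strand is the reverse complement of the coding strand.

(a) 5'-ACCGTGCAGTCTTCGGCTTGCGCAATGTCTCTGAGATCCC-3'
(b) 5'-GGGATCTCAGAGACATTGCGCAAGCCGAAGACTGCACGGT-3'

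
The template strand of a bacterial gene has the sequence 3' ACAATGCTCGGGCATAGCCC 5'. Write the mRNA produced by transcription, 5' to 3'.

5'-UGUUACGAGCCCGUAUCGGG-3'

Reading the template 3'→5' as shown, RNA polymerase pairs each base (A→U, T→A, G↔C) to build mRNA 5'→3' directly.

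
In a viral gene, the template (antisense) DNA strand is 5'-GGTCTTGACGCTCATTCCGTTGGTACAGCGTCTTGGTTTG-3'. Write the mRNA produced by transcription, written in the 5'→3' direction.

5'-CAAACCAAGACGCUGUACCAACGGAAUGAGCGUCAAGACC-3'

RNA polymerase reads the template 3'→5' and synthesizes mRNA 5'→3' by base-pairing (A→U, T→A, G↔C). The complement of the template is CCAGAACTGCGAGTAAGGCAACCATGTCGCAGAACCAAAC; antiparallel, so 5'→3' the coding strand is CAAACCAAGACGCTGTACCAACGGAATGAGCGTCAAGACC. Replace T with U for the mRNA.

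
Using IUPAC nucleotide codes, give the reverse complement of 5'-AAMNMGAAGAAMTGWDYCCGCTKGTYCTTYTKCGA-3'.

Standard pairs A↔T, G↔C; ambiguity codes pair Y↔R, M↔K, W↔W, D↔H, N↔N. Complement (TTKNKCTTCTTKACWHRGGCGAMCARGAARAMGCT), then reverse for 5'→3'.

5'-TCGMARAAGRACMAGCGGRHWCAKTTCTTCKNKTT-3'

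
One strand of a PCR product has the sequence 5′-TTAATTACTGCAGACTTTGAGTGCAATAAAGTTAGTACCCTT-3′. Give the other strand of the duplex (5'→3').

Pairing A↔T and G↔C gives AATTAATGACGTCTGAAACTCACGTTATTTCAATCATGGGAA, running 3'→5'. Reverse for the 5'→3' convention.

5′-AAGGGTACTAACTTTATTGCACTCAAAGTCTGCAGTAATTAA-3′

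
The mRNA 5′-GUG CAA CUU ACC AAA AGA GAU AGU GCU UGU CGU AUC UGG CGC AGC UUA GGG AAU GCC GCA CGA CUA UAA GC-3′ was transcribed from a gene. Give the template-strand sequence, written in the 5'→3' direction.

Replace U with T to get the coding DNA strand: GTGCAACTTACCAAAAGAGATAGTGCTTGTCGTATCTGGCGCAGCTTAGGGAATGCCGCACGACTATAAGC. The template strand is its reverse complement (complement CACGTTGAATGGTTTTCTCTATCACGAACAGCATAGACCGCGTCGAATCCCTTACGGCGTGCTGATATTCG, then reverse).

5'-GCTTATAGTCGTGCGGCATTCCCTAAGCTGCGCCAGATACGACAAGCACTATCTCTTTTGGTAAGTTGCAC-3'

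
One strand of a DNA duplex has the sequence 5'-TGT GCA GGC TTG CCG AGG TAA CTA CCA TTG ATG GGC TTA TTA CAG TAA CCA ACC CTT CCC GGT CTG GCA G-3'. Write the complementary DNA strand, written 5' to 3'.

5'-CTGCCAGACCGGGAAGGGTTGGTTACTGTAATAAGCCCATCAATGGTAGTTACCTCGGCAAGCCTGCACA-3'

Pairing A↔T and G↔C gives ACACGTCCGAACGGCTCCATTGATGGTAACTACCCGAATAATGTCATTGGTTGGGAAGGGCCAGACCGTC, running 3'→5'. Reverse for the 5'→3' convention.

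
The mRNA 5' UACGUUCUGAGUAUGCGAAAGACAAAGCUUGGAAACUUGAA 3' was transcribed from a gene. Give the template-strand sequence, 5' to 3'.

Replace U with T to get the coding DNA strand: TACGTTCTGAGTATGCGAAAGACAAAGCTTGGAAACTTGAA. The template strand is its reverse complement (complement ATGCAAGACTCATACGCTTTCTGTTTCGAACCTTTGAACTT, then reverse).

5'-TTCAAGTTTCCAAGCTTTGTCTTTCGCATACTCAGAACGTA-3'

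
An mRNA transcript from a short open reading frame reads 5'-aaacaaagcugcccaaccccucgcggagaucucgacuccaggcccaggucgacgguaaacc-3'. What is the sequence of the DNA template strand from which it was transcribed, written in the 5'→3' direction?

5'-GGTTTACCGTCGACCTGGGCCTGGAGTCGAGATCTCCGCGAGGGGTTGGGCAGCTTTGTTT-3'

Replace U with T to get the coding DNA strand: AAACAAAGCTGCCCAACCCCTCGCGGAGATCTCGACTCCAGGCCCAGGTCGACGGTAAACC. The template strand is its reverse complement (complement TTTGTTTCGACGGGTTGGGGAGCGCCTCTAGAGCTGAGGTCCGGGTCCAGCTGCCATTTGG, then reverse).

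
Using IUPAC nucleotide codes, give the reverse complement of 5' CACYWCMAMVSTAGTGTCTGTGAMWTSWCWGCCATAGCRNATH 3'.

Standard pairs A↔T, G↔C; ambiguity codes pair R↔Y, M↔K, W↔W, S↔S, H↔D, V↔B, N↔N. Complement (GTGRWGKTKBSATCACAGACACTKWASWGWCGGTATCGYNTAD), then reverse for 5'→3'.

5'-DATNYGCTATGGCWGWSAWKTCACAGACACTASBKTKGWRGTG-3'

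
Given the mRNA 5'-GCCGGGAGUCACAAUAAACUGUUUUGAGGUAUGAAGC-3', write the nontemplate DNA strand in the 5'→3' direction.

5'-GCCGGGAGTCACAATAAACTGTTTTGAGGTATGAAGC-3'

The coding DNA strand has the same 5'→3' sequence as the mRNA with U replaced by T.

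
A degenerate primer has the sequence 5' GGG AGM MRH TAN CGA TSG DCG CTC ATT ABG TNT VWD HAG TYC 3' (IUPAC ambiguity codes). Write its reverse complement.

5'-GRACTDHWBANACVTAATGAGCGHCSATCGNTADYKKCTCCC-3'

Standard pairs A↔T, G↔C; ambiguity codes pair R↔Y, M↔K, W↔W, S↔S, B↔V, D↔H, N↔N. Complement (CCCTCKKYDATNGCTASCHGCGAGTAATVCANABWHDTCARG), then reverse for 5'→3'.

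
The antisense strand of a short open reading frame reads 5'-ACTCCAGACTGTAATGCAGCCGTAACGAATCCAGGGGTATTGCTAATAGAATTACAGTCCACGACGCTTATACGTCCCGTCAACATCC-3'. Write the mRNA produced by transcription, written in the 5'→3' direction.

5'-GGAUGUUGACGGGACGUAUAAGCGUCGUGGACUGUAAUUCUAUUAGCAAUACCCCUGGAUUCGUUACGGCUGCAUUACAGUCUGGAGU-3'

RNA polymerase reads the template 3'→5' and synthesizes mRNA 5'→3' by base-pairing (A→U, T→A, G↔C). The complement of the template is TGAGGTCTGACATTACGTCGGCATTGCTTAGGTCCCCATAACGATTATCTTAATGTCAGGTGCTGCGAATATGCAGGGCAGTTGTAGG; antiparallel, so 5'→3' the coding strand is GGATGTTGACGGGACGTATAAGCGTCGTGGACTGTAATTCTATTAGCAATACCCCTGGATTCGTTACGGCTGCATTACAGTCTGGAGT. Replace T with U for the mRNA.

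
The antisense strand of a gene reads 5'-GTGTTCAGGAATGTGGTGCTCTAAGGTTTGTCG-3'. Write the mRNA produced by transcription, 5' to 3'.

5'-CGACAAACCUUAGAGCACCACAUUCCUGAACAC-3'

RNA polymerase reads the template 3'→5' and synthesizes mRNA 5'→3' by base-pairing (A→U, T→A, G↔C). The complement of the template is CACAAGTCCTTACACCACGAGATTCCAAACAGC; antiparallel, so 5'→3' the coding strand is CGACAAACCTTAGAGCACCACATTCCTGAACAC. Replace T with U for the mRNA.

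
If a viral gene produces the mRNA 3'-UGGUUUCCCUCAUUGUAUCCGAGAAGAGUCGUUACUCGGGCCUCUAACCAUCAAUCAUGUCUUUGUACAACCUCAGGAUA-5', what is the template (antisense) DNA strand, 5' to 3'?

5'-ACCAAAGGGAGTAACATAGGCTCTTCTCAGCAATGAGCCCGGAGATTGGTAGTTAGTACAGAAACATGTTGGAGTCCTAT-3'

Written 5'→3' the mRNA is AUAGGACUCCAACAUGUUUCUGUACUAACUACCAAUCUCCGGGCUCAUUGCUGAGAAGAGCCUAUGUUACUCCCUUUGGU, so the coding DNA strand is ATAGGACTCCAACATGTTTCTGTACTAACTACCAATCTCCGGGCTCATTGCTGAGAAGAGCCTATGTTACTCCCTTTGGT. The template is its reverse complement.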